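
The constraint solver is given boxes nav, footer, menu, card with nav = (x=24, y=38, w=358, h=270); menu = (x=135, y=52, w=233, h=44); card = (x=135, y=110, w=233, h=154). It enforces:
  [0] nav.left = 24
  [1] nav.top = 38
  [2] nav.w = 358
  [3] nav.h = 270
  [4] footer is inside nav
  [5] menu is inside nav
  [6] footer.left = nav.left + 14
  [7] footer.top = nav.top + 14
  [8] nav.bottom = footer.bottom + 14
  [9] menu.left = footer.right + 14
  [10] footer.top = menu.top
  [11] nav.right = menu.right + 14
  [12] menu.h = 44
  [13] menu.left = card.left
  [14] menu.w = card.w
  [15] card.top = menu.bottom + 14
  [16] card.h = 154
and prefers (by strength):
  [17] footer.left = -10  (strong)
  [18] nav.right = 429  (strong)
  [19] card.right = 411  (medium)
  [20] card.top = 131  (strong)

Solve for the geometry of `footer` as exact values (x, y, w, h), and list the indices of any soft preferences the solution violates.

1. footer.x = 38  [footer.left = nav.left + 14]
2. footer.y = 52  [footer.top = nav.top + 14]
3. footer.h = 242  [nav.bottom = footer.bottom + 14]
4. footer.w = 83  [menu.left = footer.right + 14]

footer = (x=38, y=52, w=83, h=242)
violated soft preferences: 17, 18, 19, 20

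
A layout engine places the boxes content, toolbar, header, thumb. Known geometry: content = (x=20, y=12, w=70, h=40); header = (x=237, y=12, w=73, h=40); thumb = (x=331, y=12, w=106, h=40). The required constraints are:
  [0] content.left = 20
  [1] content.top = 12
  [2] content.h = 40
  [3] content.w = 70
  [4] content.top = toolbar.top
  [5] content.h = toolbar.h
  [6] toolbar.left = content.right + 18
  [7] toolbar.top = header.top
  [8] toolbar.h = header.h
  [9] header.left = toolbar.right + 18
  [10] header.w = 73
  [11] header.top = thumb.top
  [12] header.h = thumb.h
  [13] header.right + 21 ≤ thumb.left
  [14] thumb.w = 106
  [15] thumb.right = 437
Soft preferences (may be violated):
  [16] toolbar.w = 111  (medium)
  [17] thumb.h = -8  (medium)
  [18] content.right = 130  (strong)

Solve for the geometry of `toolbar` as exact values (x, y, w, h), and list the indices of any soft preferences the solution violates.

toolbar = (x=108, y=12, w=111, h=40)
violated soft preferences: 17, 18

1. toolbar.y = 12  [content.top = toolbar.top]
2. toolbar.h = 40  [content.h = toolbar.h]
3. toolbar.x = 108  [toolbar.left = content.right + 18]
4. toolbar.w = 111  [header.left = toolbar.right + 18]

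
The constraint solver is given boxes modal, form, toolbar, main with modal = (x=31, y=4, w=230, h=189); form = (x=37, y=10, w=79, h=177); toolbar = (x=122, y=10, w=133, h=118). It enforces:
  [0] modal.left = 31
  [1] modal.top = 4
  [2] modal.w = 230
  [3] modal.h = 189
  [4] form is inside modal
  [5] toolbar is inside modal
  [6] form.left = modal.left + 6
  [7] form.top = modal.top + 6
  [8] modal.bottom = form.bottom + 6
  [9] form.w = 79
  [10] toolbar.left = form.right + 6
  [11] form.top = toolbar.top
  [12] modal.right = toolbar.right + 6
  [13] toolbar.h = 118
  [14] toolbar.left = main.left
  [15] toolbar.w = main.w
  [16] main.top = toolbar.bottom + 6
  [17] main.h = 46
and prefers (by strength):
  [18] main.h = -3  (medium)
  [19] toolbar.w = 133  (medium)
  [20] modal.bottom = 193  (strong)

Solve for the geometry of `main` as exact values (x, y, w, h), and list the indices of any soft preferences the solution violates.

1. main.x = 122  [toolbar.left = main.left]
2. main.w = 133  [toolbar.w = main.w]
3. main.y = 134  [main.top = toolbar.bottom + 6]
4. main.h = 46  [main.h = 46]

main = (x=122, y=134, w=133, h=46)
violated soft preferences: 18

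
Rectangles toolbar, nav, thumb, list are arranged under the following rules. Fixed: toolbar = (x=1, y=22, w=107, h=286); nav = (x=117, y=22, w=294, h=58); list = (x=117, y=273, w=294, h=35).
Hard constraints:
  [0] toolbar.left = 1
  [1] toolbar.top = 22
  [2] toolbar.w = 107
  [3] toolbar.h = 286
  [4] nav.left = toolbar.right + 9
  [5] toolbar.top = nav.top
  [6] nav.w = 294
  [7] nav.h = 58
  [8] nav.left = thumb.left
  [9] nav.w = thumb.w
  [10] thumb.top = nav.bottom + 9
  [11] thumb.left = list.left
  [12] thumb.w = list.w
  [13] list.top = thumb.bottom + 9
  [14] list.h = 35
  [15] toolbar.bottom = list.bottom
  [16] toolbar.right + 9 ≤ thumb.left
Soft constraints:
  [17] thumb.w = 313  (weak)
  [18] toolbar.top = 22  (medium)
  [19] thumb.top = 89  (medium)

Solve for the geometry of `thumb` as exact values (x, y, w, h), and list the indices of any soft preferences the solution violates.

1. thumb.x = 117  [nav.left = thumb.left]
2. thumb.w = 294  [nav.w = thumb.w]
3. thumb.y = 89  [thumb.top = nav.bottom + 9]
4. thumb.h = 175  [list.top = thumb.bottom + 9]

thumb = (x=117, y=89, w=294, h=175)
violated soft preferences: 17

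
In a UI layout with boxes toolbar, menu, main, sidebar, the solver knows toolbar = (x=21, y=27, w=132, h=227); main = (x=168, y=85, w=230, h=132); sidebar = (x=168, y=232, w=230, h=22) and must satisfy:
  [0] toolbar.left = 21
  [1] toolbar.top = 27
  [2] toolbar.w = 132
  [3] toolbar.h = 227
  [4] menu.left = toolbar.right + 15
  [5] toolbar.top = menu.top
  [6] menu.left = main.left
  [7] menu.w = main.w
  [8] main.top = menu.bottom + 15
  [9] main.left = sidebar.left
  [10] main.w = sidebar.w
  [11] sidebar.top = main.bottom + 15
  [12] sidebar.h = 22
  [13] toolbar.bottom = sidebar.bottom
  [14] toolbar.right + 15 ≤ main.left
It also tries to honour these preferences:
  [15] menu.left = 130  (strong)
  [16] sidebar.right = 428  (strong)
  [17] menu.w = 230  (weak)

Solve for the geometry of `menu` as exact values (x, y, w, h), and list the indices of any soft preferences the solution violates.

menu = (x=168, y=27, w=230, h=43)
violated soft preferences: 15, 16

1. menu.x = 168  [menu.left = toolbar.right + 15]
2. menu.y = 27  [toolbar.top = menu.top]
3. menu.w = 230  [menu.w = main.w]
4. menu.h = 43  [main.top = menu.bottom + 15]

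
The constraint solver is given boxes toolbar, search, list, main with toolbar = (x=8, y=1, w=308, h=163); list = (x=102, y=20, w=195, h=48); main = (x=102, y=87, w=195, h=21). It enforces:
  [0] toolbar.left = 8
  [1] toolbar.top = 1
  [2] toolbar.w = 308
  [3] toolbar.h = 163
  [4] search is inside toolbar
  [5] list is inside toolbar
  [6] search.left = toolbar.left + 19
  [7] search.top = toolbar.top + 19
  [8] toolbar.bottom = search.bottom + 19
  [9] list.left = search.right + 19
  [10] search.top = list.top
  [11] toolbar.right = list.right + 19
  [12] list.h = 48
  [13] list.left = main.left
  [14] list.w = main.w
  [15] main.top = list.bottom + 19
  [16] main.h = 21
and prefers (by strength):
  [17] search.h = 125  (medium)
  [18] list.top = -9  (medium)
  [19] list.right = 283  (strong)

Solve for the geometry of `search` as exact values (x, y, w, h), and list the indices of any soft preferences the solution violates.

search = (x=27, y=20, w=56, h=125)
violated soft preferences: 18, 19

1. search.x = 27  [search.left = toolbar.left + 19]
2. search.y = 20  [search.top = toolbar.top + 19]
3. search.h = 125  [toolbar.bottom = search.bottom + 19]
4. search.w = 56  [list.left = search.right + 19]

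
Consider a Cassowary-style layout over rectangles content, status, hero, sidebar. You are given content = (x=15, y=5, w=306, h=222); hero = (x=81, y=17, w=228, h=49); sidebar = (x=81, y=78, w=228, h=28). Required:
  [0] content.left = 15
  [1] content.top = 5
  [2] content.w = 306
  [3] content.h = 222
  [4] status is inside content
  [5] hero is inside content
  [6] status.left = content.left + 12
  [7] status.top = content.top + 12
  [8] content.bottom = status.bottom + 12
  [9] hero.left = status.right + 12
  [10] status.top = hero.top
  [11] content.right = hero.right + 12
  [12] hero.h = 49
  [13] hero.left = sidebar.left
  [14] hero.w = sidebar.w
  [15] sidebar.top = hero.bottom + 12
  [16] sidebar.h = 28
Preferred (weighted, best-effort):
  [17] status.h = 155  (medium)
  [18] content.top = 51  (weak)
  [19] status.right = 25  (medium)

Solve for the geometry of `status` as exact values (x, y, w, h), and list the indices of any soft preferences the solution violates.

1. status.x = 27  [status.left = content.left + 12]
2. status.y = 17  [status.top = content.top + 12]
3. status.h = 198  [content.bottom = status.bottom + 12]
4. status.w = 42  [hero.left = status.right + 12]

status = (x=27, y=17, w=42, h=198)
violated soft preferences: 17, 18, 19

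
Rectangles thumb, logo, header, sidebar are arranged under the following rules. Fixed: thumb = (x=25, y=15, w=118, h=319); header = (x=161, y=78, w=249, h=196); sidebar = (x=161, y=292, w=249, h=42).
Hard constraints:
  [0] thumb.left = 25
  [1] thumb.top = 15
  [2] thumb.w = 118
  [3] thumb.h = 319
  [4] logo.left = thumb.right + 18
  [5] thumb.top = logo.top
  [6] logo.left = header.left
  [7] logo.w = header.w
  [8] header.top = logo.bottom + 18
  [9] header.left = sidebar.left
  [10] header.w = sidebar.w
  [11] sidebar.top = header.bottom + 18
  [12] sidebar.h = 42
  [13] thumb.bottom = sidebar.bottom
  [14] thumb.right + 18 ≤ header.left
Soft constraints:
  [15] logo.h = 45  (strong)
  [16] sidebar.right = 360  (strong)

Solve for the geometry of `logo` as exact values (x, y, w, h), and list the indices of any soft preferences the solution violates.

logo = (x=161, y=15, w=249, h=45)
violated soft preferences: 16

1. logo.x = 161  [logo.left = thumb.right + 18]
2. logo.y = 15  [thumb.top = logo.top]
3. logo.w = 249  [logo.w = header.w]
4. logo.h = 45  [header.top = logo.bottom + 18]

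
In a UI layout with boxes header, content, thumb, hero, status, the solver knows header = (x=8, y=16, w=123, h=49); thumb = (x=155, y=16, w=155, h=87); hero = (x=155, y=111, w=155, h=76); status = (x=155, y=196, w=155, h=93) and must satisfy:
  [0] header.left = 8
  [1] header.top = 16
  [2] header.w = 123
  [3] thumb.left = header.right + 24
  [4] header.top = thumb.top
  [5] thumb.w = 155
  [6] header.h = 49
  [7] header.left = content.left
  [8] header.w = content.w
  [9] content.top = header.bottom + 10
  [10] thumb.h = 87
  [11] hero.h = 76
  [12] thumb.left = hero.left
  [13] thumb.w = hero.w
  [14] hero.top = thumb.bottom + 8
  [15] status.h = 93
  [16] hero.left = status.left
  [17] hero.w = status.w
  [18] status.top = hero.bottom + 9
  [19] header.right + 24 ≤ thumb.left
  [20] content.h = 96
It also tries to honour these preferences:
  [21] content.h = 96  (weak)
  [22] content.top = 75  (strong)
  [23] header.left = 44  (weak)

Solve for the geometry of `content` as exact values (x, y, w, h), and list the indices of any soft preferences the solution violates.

1. content.x = 8  [header.left = content.left]
2. content.w = 123  [header.w = content.w]
3. content.y = 75  [content.top = header.bottom + 10]
4. content.h = 96  [content.h = 96]

content = (x=8, y=75, w=123, h=96)
violated soft preferences: 23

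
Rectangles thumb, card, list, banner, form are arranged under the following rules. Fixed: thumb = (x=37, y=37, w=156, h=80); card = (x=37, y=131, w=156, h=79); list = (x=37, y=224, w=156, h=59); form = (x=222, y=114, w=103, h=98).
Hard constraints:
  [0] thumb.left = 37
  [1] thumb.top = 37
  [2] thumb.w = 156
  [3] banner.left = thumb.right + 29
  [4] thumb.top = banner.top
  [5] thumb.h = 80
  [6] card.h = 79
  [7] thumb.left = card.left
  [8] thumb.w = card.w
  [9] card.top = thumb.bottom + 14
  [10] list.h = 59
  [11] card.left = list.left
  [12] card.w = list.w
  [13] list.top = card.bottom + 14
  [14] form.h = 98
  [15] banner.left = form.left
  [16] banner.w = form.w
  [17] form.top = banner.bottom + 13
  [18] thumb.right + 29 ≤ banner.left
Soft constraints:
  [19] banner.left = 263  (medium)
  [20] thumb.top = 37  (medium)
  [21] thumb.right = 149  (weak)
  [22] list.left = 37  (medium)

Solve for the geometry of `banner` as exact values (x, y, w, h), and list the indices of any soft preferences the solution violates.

banner = (x=222, y=37, w=103, h=64)
violated soft preferences: 19, 21

1. banner.x = 222  [banner.left = thumb.right + 29]
2. banner.y = 37  [thumb.top = banner.top]
3. banner.w = 103  [banner.w = form.w]
4. banner.h = 64  [form.top = banner.bottom + 13]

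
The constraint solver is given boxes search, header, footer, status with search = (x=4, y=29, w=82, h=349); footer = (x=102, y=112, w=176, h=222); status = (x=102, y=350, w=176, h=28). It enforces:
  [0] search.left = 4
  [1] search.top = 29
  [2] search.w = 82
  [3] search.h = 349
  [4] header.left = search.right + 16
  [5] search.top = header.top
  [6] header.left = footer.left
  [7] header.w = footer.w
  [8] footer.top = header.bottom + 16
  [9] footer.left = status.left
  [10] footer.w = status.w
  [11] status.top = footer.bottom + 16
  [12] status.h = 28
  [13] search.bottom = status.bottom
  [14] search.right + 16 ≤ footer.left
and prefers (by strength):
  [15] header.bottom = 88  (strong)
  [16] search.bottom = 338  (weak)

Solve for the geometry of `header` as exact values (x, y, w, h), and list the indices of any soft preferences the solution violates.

header = (x=102, y=29, w=176, h=67)
violated soft preferences: 15, 16

1. header.x = 102  [header.left = search.right + 16]
2. header.y = 29  [search.top = header.top]
3. header.w = 176  [header.w = footer.w]
4. header.h = 67  [footer.top = header.bottom + 16]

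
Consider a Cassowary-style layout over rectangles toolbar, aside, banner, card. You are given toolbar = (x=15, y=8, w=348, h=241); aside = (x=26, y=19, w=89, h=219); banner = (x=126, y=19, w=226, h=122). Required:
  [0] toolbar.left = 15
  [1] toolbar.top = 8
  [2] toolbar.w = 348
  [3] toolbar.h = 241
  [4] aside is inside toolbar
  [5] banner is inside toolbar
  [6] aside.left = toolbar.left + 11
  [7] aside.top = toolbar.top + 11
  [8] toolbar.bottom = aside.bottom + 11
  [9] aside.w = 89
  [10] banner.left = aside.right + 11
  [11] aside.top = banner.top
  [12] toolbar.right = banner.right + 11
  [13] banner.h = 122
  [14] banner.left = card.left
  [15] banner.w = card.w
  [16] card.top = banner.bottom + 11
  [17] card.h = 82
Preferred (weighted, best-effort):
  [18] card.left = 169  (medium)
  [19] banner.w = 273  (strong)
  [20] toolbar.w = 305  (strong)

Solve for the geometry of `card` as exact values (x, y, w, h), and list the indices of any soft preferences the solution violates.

card = (x=126, y=152, w=226, h=82)
violated soft preferences: 18, 19, 20

1. card.x = 126  [banner.left = card.left]
2. card.w = 226  [banner.w = card.w]
3. card.y = 152  [card.top = banner.bottom + 11]
4. card.h = 82  [card.h = 82]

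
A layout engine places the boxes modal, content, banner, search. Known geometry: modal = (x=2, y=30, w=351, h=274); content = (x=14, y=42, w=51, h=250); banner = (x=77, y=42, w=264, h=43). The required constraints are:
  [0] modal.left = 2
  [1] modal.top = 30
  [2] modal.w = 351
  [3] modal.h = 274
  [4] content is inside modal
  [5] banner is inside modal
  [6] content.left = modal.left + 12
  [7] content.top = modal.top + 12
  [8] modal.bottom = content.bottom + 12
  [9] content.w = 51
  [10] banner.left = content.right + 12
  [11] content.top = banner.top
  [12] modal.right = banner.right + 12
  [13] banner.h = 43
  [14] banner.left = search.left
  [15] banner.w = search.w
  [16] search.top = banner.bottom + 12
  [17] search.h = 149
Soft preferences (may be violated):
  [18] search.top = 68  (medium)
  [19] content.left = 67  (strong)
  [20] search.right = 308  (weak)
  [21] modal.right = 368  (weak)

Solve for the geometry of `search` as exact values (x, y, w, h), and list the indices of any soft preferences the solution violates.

1. search.x = 77  [banner.left = search.left]
2. search.w = 264  [banner.w = search.w]
3. search.y = 97  [search.top = banner.bottom + 12]
4. search.h = 149  [search.h = 149]

search = (x=77, y=97, w=264, h=149)
violated soft preferences: 18, 19, 20, 21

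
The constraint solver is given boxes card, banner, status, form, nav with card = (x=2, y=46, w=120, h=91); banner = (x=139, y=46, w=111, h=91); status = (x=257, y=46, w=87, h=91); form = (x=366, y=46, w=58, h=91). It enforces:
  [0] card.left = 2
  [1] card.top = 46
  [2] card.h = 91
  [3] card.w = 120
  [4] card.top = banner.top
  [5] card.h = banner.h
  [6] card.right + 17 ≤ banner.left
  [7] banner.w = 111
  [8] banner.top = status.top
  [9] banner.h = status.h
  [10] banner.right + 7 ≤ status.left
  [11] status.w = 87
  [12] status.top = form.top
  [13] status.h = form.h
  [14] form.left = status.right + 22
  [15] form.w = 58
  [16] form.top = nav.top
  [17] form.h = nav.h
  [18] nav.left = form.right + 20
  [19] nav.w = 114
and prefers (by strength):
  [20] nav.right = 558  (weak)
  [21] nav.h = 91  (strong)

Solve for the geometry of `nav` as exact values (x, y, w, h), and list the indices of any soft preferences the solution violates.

nav = (x=444, y=46, w=114, h=91)
violated soft preferences: none

1. nav.y = 46  [form.top = nav.top]
2. nav.h = 91  [form.h = nav.h]
3. nav.x = 444  [nav.left = form.right + 20]
4. nav.w = 114  [nav.w = 114]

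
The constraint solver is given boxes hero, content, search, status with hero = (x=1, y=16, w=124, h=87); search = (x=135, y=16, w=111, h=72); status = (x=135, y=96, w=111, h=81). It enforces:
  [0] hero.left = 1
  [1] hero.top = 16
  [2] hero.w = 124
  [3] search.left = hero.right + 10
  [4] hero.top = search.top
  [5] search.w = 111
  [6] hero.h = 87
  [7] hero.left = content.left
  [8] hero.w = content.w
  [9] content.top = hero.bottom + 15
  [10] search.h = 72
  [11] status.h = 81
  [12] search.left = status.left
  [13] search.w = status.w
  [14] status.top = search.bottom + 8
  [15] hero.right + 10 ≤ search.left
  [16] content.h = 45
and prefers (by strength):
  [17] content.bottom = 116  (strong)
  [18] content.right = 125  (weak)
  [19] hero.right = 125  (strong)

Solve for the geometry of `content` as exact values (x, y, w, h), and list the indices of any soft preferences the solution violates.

content = (x=1, y=118, w=124, h=45)
violated soft preferences: 17

1. content.x = 1  [hero.left = content.left]
2. content.w = 124  [hero.w = content.w]
3. content.y = 118  [content.top = hero.bottom + 15]
4. content.h = 45  [content.h = 45]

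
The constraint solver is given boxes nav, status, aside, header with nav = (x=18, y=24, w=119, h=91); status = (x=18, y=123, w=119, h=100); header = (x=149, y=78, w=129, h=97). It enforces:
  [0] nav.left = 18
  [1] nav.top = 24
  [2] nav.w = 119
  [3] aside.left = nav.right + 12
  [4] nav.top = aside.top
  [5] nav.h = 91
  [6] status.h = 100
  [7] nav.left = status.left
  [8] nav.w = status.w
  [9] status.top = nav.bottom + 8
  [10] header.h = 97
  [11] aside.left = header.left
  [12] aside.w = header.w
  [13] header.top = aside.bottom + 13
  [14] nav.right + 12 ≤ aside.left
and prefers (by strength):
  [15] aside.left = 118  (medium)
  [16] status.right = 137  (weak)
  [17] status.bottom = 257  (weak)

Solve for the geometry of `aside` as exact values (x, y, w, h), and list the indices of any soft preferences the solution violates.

1. aside.x = 149  [aside.left = nav.right + 12]
2. aside.y = 24  [nav.top = aside.top]
3. aside.w = 129  [aside.w = header.w]
4. aside.h = 41  [header.top = aside.bottom + 13]

aside = (x=149, y=24, w=129, h=41)
violated soft preferences: 15, 17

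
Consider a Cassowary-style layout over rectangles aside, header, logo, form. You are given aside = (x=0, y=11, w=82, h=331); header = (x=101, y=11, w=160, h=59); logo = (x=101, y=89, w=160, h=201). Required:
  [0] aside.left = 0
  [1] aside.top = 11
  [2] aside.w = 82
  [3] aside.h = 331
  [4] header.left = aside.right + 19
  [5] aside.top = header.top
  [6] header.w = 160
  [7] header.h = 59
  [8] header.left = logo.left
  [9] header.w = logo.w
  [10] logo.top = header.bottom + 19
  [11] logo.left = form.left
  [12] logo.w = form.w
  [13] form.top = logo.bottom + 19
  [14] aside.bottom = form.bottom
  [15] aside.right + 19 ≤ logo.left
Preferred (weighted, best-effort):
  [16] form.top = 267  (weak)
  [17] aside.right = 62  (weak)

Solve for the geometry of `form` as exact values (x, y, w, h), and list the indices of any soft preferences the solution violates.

1. form.x = 101  [logo.left = form.left]
2. form.w = 160  [logo.w = form.w]
3. form.y = 309  [form.top = logo.bottom + 19]
4. form.h = 33  [aside.bottom = form.bottom]

form = (x=101, y=309, w=160, h=33)
violated soft preferences: 16, 17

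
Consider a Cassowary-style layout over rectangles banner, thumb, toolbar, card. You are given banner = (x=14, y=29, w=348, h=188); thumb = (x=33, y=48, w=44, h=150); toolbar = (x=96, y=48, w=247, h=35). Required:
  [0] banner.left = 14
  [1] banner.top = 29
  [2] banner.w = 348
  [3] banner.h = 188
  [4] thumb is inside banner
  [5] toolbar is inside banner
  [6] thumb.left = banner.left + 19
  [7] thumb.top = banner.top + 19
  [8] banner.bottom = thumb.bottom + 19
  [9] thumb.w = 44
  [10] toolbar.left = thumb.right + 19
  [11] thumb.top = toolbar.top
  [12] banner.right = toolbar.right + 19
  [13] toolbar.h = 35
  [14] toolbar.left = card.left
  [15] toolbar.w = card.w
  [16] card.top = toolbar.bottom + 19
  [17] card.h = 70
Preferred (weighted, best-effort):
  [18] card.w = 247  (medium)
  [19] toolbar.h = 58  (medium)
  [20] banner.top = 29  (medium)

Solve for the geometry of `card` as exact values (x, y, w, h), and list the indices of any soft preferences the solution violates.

1. card.x = 96  [toolbar.left = card.left]
2. card.w = 247  [toolbar.w = card.w]
3. card.y = 102  [card.top = toolbar.bottom + 19]
4. card.h = 70  [card.h = 70]

card = (x=96, y=102, w=247, h=70)
violated soft preferences: 19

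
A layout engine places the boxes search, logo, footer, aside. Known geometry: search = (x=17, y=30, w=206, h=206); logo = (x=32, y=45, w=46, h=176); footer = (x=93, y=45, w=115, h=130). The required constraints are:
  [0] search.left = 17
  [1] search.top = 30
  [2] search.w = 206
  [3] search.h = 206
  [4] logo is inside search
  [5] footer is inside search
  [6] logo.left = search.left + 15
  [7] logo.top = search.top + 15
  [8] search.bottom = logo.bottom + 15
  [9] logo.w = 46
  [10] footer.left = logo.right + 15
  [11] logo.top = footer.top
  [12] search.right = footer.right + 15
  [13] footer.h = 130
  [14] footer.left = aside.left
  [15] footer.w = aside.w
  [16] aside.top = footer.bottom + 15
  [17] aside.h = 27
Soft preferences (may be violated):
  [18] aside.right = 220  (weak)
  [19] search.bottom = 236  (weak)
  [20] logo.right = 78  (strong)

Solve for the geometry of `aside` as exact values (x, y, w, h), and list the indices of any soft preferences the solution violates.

aside = (x=93, y=190, w=115, h=27)
violated soft preferences: 18

1. aside.x = 93  [footer.left = aside.left]
2. aside.w = 115  [footer.w = aside.w]
3. aside.y = 190  [aside.top = footer.bottom + 15]
4. aside.h = 27  [aside.h = 27]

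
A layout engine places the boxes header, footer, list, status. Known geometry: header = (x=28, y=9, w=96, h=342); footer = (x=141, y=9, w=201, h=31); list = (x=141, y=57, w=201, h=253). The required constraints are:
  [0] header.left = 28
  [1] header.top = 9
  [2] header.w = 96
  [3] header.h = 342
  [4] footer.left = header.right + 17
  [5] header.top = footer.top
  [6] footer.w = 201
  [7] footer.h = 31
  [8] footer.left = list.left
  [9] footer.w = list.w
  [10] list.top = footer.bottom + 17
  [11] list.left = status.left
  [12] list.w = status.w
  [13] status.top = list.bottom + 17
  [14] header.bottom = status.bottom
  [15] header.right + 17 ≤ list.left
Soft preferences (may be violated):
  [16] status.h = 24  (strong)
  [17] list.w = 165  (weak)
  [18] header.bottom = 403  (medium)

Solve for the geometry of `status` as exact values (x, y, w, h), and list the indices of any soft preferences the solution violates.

status = (x=141, y=327, w=201, h=24)
violated soft preferences: 17, 18

1. status.x = 141  [list.left = status.left]
2. status.w = 201  [list.w = status.w]
3. status.y = 327  [status.top = list.bottom + 17]
4. status.h = 24  [header.bottom = status.bottom]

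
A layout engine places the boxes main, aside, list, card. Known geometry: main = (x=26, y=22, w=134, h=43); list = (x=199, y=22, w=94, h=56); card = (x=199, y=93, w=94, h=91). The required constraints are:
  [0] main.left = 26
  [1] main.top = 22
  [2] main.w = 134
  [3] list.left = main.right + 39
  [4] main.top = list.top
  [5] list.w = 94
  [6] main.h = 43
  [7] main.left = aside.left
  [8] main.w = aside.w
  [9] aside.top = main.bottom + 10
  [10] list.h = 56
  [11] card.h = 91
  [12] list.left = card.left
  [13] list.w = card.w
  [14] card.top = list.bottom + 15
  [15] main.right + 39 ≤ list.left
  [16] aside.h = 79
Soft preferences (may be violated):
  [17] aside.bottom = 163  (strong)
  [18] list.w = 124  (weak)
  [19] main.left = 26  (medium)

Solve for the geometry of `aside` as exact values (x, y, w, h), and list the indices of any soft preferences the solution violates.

aside = (x=26, y=75, w=134, h=79)
violated soft preferences: 17, 18

1. aside.x = 26  [main.left = aside.left]
2. aside.w = 134  [main.w = aside.w]
3. aside.y = 75  [aside.top = main.bottom + 10]
4. aside.h = 79  [aside.h = 79]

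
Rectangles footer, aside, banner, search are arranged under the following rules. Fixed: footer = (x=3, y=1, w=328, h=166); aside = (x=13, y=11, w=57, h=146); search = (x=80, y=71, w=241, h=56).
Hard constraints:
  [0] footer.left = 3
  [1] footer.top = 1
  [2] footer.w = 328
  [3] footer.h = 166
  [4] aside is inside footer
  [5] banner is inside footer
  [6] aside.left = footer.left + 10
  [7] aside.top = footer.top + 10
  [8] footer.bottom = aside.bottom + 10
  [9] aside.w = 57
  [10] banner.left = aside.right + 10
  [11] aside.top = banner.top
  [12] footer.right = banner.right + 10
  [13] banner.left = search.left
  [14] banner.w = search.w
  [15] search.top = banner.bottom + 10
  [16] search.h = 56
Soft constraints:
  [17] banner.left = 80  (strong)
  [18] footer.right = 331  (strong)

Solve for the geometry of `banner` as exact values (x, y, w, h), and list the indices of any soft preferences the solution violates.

1. banner.x = 80  [banner.left = aside.right + 10]
2. banner.y = 11  [aside.top = banner.top]
3. banner.w = 241  [footer.right = banner.right + 10]
4. banner.h = 50  [search.top = banner.bottom + 10]

banner = (x=80, y=11, w=241, h=50)
violated soft preferences: none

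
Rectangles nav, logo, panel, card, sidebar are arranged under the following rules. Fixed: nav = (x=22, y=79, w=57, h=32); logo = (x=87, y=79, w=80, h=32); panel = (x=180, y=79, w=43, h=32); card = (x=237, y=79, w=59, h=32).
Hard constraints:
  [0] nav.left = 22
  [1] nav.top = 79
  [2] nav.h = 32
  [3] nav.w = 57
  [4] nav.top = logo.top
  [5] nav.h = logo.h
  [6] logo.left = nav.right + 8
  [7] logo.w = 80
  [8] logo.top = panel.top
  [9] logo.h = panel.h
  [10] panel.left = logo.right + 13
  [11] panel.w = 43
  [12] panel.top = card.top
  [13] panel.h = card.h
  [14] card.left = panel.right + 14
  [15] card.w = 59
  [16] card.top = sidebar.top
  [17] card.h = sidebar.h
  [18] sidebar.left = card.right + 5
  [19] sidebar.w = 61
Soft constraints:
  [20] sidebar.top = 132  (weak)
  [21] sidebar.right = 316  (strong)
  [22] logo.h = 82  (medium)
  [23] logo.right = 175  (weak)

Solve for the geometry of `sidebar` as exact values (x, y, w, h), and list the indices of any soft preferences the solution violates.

1. sidebar.y = 79  [card.top = sidebar.top]
2. sidebar.h = 32  [card.h = sidebar.h]
3. sidebar.x = 301  [sidebar.left = card.right + 5]
4. sidebar.w = 61  [sidebar.w = 61]

sidebar = (x=301, y=79, w=61, h=32)
violated soft preferences: 20, 21, 22, 23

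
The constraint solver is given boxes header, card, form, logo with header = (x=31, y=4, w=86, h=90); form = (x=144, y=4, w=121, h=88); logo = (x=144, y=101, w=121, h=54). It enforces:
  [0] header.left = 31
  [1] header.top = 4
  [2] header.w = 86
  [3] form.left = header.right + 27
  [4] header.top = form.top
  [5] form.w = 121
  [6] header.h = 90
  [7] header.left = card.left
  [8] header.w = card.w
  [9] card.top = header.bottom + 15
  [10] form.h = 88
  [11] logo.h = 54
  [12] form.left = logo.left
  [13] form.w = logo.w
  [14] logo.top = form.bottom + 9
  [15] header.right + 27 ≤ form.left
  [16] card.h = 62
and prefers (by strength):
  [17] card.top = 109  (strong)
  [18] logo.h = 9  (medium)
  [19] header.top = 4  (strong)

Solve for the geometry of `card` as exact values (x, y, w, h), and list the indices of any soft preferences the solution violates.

card = (x=31, y=109, w=86, h=62)
violated soft preferences: 18

1. card.x = 31  [header.left = card.left]
2. card.w = 86  [header.w = card.w]
3. card.y = 109  [card.top = header.bottom + 15]
4. card.h = 62  [card.h = 62]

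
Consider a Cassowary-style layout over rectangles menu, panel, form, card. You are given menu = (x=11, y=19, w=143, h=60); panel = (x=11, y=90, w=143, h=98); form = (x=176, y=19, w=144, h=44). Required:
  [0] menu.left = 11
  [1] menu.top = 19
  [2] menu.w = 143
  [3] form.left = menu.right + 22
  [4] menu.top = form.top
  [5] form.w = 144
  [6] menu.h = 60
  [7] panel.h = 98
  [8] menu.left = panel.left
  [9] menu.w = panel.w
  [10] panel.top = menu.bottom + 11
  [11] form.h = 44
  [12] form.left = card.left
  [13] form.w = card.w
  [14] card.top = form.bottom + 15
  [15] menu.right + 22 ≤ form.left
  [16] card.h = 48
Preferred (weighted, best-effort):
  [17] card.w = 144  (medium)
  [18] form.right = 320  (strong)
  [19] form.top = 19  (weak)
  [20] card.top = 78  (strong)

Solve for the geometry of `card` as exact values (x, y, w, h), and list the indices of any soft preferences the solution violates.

1. card.x = 176  [form.left = card.left]
2. card.w = 144  [form.w = card.w]
3. card.y = 78  [card.top = form.bottom + 15]
4. card.h = 48  [card.h = 48]

card = (x=176, y=78, w=144, h=48)
violated soft preferences: none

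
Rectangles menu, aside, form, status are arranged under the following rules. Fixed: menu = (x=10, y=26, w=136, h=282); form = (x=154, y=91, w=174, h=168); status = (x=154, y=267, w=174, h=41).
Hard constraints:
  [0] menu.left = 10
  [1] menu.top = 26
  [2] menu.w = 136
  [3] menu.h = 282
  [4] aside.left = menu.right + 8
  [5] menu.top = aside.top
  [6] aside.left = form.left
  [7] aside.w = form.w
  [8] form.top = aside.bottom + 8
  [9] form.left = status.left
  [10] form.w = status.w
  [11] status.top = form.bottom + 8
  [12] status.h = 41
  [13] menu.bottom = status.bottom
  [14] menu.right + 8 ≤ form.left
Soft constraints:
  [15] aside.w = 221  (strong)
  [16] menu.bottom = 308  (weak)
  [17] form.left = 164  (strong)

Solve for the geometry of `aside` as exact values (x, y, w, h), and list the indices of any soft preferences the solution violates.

aside = (x=154, y=26, w=174, h=57)
violated soft preferences: 15, 17

1. aside.x = 154  [aside.left = menu.right + 8]
2. aside.y = 26  [menu.top = aside.top]
3. aside.w = 174  [aside.w = form.w]
4. aside.h = 57  [form.top = aside.bottom + 8]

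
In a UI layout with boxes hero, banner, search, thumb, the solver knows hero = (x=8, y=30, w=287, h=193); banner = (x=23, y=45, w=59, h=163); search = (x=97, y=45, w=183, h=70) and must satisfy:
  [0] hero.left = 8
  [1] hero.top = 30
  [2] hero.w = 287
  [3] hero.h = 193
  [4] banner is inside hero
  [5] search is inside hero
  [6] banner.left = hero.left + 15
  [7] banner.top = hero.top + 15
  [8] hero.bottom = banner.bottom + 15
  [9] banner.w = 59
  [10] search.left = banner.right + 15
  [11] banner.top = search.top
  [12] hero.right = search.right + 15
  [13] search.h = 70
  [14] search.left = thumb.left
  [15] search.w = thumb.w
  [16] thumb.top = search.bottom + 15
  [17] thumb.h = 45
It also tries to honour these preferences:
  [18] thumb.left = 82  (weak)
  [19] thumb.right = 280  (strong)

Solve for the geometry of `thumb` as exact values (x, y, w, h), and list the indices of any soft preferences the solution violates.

1. thumb.x = 97  [search.left = thumb.left]
2. thumb.w = 183  [search.w = thumb.w]
3. thumb.y = 130  [thumb.top = search.bottom + 15]
4. thumb.h = 45  [thumb.h = 45]

thumb = (x=97, y=130, w=183, h=45)
violated soft preferences: 18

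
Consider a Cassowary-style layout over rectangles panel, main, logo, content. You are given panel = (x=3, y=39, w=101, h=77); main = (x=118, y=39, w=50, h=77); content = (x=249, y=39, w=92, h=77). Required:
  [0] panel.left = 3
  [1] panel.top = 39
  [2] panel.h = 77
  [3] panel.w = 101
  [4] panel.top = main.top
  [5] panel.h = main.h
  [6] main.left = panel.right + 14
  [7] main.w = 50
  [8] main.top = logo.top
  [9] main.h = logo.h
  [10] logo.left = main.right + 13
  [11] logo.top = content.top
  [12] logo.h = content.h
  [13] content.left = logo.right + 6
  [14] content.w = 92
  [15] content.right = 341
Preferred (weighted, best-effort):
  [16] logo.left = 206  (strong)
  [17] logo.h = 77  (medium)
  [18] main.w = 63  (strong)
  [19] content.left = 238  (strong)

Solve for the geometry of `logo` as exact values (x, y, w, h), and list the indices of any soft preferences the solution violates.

1. logo.y = 39  [main.top = logo.top]
2. logo.h = 77  [main.h = logo.h]
3. logo.x = 181  [logo.left = main.right + 13]
4. logo.w = 62  [content.left = logo.right + 6]

logo = (x=181, y=39, w=62, h=77)
violated soft preferences: 16, 18, 19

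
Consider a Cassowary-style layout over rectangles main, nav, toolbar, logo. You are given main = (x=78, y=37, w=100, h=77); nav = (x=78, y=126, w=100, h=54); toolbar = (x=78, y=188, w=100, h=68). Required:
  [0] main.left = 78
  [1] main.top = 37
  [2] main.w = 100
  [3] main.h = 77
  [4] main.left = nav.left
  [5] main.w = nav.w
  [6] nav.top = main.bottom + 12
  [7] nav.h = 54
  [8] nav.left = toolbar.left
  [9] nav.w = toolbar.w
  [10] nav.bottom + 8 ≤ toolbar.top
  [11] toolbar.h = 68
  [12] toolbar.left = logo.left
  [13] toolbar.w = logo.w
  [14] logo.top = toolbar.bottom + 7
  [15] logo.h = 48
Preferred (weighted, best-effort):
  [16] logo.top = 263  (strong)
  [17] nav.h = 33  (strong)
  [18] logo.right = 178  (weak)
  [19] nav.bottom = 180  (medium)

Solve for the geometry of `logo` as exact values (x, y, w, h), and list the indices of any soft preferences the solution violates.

logo = (x=78, y=263, w=100, h=48)
violated soft preferences: 17

1. logo.x = 78  [toolbar.left = logo.left]
2. logo.w = 100  [toolbar.w = logo.w]
3. logo.y = 263  [logo.top = toolbar.bottom + 7]
4. logo.h = 48  [logo.h = 48]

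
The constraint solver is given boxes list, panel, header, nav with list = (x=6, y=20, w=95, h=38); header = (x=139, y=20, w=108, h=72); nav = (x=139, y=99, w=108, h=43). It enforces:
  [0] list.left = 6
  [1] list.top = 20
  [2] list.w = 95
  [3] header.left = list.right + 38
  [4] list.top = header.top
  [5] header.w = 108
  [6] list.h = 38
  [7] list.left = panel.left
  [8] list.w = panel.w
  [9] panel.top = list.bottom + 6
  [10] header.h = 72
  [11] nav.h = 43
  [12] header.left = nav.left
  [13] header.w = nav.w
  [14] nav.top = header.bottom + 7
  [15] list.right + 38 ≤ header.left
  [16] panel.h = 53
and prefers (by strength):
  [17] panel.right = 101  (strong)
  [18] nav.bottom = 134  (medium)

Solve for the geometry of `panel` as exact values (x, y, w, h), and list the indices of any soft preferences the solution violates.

1. panel.x = 6  [list.left = panel.left]
2. panel.w = 95  [list.w = panel.w]
3. panel.y = 64  [panel.top = list.bottom + 6]
4. panel.h = 53  [panel.h = 53]

panel = (x=6, y=64, w=95, h=53)
violated soft preferences: 18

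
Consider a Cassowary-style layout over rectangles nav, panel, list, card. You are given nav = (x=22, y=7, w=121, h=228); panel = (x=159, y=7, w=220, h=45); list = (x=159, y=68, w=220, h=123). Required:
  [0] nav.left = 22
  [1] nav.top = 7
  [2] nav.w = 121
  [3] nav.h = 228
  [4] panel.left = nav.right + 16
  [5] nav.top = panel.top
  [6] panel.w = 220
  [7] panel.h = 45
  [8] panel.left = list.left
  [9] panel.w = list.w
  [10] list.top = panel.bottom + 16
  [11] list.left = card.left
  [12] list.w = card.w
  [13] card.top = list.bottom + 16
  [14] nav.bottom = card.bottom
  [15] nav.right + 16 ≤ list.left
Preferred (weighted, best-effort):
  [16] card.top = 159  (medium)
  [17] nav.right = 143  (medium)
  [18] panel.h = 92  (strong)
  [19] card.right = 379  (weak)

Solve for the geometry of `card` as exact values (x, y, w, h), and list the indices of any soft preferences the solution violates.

1. card.x = 159  [list.left = card.left]
2. card.w = 220  [list.w = card.w]
3. card.y = 207  [card.top = list.bottom + 16]
4. card.h = 28  [nav.bottom = card.bottom]

card = (x=159, y=207, w=220, h=28)
violated soft preferences: 16, 18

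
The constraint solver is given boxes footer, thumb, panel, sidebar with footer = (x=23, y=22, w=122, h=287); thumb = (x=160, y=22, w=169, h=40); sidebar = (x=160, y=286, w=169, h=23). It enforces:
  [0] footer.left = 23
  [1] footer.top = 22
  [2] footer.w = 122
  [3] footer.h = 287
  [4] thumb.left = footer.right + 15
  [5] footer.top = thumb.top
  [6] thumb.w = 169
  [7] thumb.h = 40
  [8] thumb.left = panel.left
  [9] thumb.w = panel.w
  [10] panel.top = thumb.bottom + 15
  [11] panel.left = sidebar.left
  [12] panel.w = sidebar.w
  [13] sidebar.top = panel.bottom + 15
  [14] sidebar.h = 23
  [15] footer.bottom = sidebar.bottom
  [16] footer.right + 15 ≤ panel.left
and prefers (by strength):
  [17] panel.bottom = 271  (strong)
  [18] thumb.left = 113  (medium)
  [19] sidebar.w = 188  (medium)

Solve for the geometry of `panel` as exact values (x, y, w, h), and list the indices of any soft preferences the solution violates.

panel = (x=160, y=77, w=169, h=194)
violated soft preferences: 18, 19

1. panel.x = 160  [thumb.left = panel.left]
2. panel.w = 169  [thumb.w = panel.w]
3. panel.y = 77  [panel.top = thumb.bottom + 15]
4. panel.h = 194  [sidebar.top = panel.bottom + 15]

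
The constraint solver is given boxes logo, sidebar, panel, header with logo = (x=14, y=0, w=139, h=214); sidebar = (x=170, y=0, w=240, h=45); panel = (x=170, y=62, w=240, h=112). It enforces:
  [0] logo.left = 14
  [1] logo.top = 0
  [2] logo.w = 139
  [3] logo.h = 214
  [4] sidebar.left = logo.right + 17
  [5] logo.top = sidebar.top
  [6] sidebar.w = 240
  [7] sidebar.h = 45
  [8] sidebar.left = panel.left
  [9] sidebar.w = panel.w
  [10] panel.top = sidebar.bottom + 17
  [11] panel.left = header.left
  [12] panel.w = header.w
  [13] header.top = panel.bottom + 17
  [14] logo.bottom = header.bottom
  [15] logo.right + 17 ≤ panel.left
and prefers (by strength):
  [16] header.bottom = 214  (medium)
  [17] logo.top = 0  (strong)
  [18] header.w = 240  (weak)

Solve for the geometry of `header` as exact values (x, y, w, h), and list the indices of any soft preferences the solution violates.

header = (x=170, y=191, w=240, h=23)
violated soft preferences: none

1. header.x = 170  [panel.left = header.left]
2. header.w = 240  [panel.w = header.w]
3. header.y = 191  [header.top = panel.bottom + 17]
4. header.h = 23  [logo.bottom = header.bottom]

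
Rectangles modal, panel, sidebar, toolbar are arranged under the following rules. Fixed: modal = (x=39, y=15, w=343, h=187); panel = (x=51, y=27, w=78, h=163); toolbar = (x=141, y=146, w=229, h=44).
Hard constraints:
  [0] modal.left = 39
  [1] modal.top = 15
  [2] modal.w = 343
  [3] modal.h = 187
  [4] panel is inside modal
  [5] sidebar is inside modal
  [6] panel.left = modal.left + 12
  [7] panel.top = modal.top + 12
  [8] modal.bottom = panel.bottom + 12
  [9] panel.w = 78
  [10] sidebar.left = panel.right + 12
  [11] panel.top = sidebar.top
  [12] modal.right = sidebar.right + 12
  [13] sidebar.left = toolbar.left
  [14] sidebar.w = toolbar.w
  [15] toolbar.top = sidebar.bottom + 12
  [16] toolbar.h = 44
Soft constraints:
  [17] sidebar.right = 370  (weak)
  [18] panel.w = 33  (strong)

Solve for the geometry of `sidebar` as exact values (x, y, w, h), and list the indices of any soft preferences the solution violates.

1. sidebar.x = 141  [sidebar.left = panel.right + 12]
2. sidebar.y = 27  [panel.top = sidebar.top]
3. sidebar.w = 229  [modal.right = sidebar.right + 12]
4. sidebar.h = 107  [toolbar.top = sidebar.bottom + 12]

sidebar = (x=141, y=27, w=229, h=107)
violated soft preferences: 18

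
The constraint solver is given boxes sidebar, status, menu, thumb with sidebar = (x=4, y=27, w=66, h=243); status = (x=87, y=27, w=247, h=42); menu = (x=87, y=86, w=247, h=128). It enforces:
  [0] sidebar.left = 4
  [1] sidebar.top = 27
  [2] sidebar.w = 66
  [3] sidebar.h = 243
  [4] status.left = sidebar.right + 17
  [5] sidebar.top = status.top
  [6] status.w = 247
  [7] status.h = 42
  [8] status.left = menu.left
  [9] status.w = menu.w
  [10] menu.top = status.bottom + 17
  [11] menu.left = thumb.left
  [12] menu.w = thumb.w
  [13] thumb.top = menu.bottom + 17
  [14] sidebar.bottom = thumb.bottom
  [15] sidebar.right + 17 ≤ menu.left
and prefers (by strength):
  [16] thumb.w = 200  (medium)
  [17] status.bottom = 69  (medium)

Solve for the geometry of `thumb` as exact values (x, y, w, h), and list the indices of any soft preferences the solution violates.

thumb = (x=87, y=231, w=247, h=39)
violated soft preferences: 16

1. thumb.x = 87  [menu.left = thumb.left]
2. thumb.w = 247  [menu.w = thumb.w]
3. thumb.y = 231  [thumb.top = menu.bottom + 17]
4. thumb.h = 39  [sidebar.bottom = thumb.bottom]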